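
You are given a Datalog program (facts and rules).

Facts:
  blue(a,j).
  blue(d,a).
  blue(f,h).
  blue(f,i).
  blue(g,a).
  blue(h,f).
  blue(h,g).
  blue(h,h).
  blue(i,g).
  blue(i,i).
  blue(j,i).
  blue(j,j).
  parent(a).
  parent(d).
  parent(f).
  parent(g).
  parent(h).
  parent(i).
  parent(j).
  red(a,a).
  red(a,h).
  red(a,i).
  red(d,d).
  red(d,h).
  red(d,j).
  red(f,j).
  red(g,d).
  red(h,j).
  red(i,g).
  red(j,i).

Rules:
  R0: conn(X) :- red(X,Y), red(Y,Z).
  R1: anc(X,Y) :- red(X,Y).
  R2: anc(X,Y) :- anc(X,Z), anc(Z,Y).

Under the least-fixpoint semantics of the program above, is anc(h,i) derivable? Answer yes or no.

yes

round 1: derive anc(a,a) via R1 from red(a,a)
round 1: derive anc(a,h) via R1 from red(a,h)
round 1: derive anc(a,i) via R1 from red(a,i)
round 1: derive anc(d,d) via R1 from red(d,d)
round 1: derive anc(d,h) via R1 from red(d,h)
round 1: derive anc(d,j) via R1 from red(d,j)
round 1: derive anc(f,j) via R1 from red(f,j)
round 1: derive anc(g,d) via R1 from red(g,d)
round 1: derive anc(h,j) via R1 from red(h,j)
round 1: derive anc(i,g) via R1 from red(i,g)
round 1: derive anc(j,i) via R1 from red(j,i)
round 2: derive anc(a,g) via R2 from anc(a,i), anc(i,g)
round 2: derive anc(a,j) via R2 from anc(a,h), anc(h,j)
round 2: derive anc(d,i) via R2 from anc(d,j), anc(j,i)
round 2: derive anc(f,i) via R2 from anc(f,j), anc(j,i)
round 2: derive anc(g,h) via R2 from anc(g,d), anc(d,h)
round 2: derive anc(g,j) via R2 from anc(g,d), anc(d,j)
round 2: derive anc(h,i) via R2 from anc(h,j), anc(j,i)
round 2: derive anc(i,d) via R2 from anc(i,g), anc(g,d)
round 2: derive anc(j,g) via R2 from anc(j,i), anc(i,g)
round 3: derive anc(a,d) via R2 from anc(a,g), anc(g,d)
round 3: derive anc(d,g) via R2 from anc(d,i), anc(i,g)
round 3: derive anc(f,d) via R2 from anc(f,i), anc(i,d)
round 3: derive anc(f,g) via R2 from anc(f,i), anc(i,g)
round 3: derive anc(g,g) via R2 from anc(g,j), anc(j,g)
round 3: derive anc(g,i) via R2 from anc(g,d), anc(d,i)
round 3: derive anc(h,d) via R2 from anc(h,i), anc(i,d)
round 3: derive anc(h,g) via R2 from anc(h,i), anc(i,g)
round 3: derive anc(i,h) via R2 from anc(i,d), anc(d,h)
round 3: derive anc(i,i) via R2 from anc(i,d), anc(d,i)
round 3: derive anc(i,j) via R2 from anc(i,d), anc(d,j)
round 3: derive anc(j,d) via R2 from anc(j,g), anc(g,d)
round 3: derive anc(j,h) via R2 from anc(j,g), anc(g,h)
round 3: derive anc(j,j) via R2 from anc(j,g), anc(g,j)
round 4: derive anc(f,h) via R2 from anc(f,d), anc(d,h)
round 4: derive anc(h,h) via R2 from anc(h,d), anc(d,h)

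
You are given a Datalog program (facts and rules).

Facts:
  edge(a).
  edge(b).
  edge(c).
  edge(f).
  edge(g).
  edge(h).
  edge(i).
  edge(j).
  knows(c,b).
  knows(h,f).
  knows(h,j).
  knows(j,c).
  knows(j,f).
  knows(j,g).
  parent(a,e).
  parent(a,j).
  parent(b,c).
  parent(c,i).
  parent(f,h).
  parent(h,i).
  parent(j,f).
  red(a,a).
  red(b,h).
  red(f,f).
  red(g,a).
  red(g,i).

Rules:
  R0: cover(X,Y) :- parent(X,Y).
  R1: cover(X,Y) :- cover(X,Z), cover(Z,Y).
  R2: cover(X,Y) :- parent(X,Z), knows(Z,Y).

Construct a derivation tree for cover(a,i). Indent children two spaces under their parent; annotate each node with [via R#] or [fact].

round 1: derive cover(a,e) via R0 from parent(a,e)
round 1: derive cover(a,j) via R0 from parent(a,j)
round 1: derive cover(b,c) via R0 from parent(b,c)
round 1: derive cover(c,i) via R0 from parent(c,i)
round 1: derive cover(f,h) via R0 from parent(f,h)
round 1: derive cover(h,i) via R0 from parent(h,i)
round 1: derive cover(j,f) via R0 from parent(j,f)
round 1: derive cover(a,c) via R2 from parent(a,j), knows(j,c)
round 1: derive cover(a,f) via R2 from parent(a,j), knows(j,f)
round 1: derive cover(a,g) via R2 from parent(a,j), knows(j,g)
round 1: derive cover(b,b) via R2 from parent(b,c), knows(c,b)
round 1: derive cover(f,f) via R2 from parent(f,h), knows(h,f)
round 1: derive cover(f,j) via R2 from parent(f,h), knows(h,j)
round 2: derive cover(a,h) via R1 from cover(a,f), cover(f,h)
round 2: derive cover(a,i) via R1 from cover(a,c), cover(c,i)
round 2: derive cover(b,i) via R1 from cover(b,c), cover(c,i)
round 2: derive cover(f,i) via R1 from cover(f,h), cover(h,i)
round 2: derive cover(j,h) via R1 from cover(j,f), cover(f,h)
round 2: derive cover(j,j) via R1 from cover(j,f), cover(f,j)
round 3: derive cover(j,i) via R1 from cover(j,f), cover(f,i)

cover(a,i)  [via R1]
  cover(a,c)  [via R2]
    parent(a,j)  [fact]
    knows(j,c)  [fact]
  cover(c,i)  [via R0]
    parent(c,i)  [fact]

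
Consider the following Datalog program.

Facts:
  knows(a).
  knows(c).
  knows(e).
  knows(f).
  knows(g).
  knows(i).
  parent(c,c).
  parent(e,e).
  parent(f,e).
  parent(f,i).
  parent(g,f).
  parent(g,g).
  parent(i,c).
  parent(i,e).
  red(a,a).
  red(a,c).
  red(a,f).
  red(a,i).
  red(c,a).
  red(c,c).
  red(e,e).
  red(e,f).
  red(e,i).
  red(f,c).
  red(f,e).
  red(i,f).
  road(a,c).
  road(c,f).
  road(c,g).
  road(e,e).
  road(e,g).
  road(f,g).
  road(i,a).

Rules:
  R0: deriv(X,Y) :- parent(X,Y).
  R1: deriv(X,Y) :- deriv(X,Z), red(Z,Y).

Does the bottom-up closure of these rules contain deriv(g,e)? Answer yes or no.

yes

round 1: derive deriv(c,c) via R0 from parent(c,c)
round 1: derive deriv(e,e) via R0 from parent(e,e)
round 1: derive deriv(f,e) via R0 from parent(f,e)
round 1: derive deriv(f,i) via R0 from parent(f,i)
round 1: derive deriv(g,f) via R0 from parent(g,f)
round 1: derive deriv(g,g) via R0 from parent(g,g)
round 1: derive deriv(i,c) via R0 from parent(i,c)
round 1: derive deriv(i,e) via R0 from parent(i,e)
round 2: derive deriv(c,a) via R1 from deriv(c,c), red(c,a)
round 2: derive deriv(e,f) via R1 from deriv(e,e), red(e,f)
round 2: derive deriv(e,i) via R1 from deriv(e,e), red(e,i)
round 2: derive deriv(f,f) via R1 from deriv(f,e), red(e,f)
round 2: derive deriv(g,c) via R1 from deriv(g,f), red(f,c)
round 2: derive deriv(g,e) via R1 from deriv(g,f), red(f,e)
round 2: derive deriv(i,a) via R1 from deriv(i,c), red(c,a)
round 2: derive deriv(i,f) via R1 from deriv(i,e), red(e,f)
round 2: derive deriv(i,i) via R1 from deriv(i,e), red(e,i)
round 3: derive deriv(c,f) via R1 from deriv(c,a), red(a,f)
round 3: derive deriv(c,i) via R1 from deriv(c,a), red(a,i)
round 3: derive deriv(e,c) via R1 from deriv(e,f), red(f,c)
round 3: derive deriv(f,c) via R1 from deriv(f,f), red(f,c)
round 3: derive deriv(g,a) via R1 from deriv(g,c), red(c,a)
round 3: derive deriv(g,i) via R1 from deriv(g,e), red(e,i)
round 4: derive deriv(c,e) via R1 from deriv(c,f), red(f,e)
round 4: derive deriv(e,a) via R1 from deriv(e,c), red(c,a)
round 4: derive deriv(f,a) via R1 from deriv(f,c), red(c,a)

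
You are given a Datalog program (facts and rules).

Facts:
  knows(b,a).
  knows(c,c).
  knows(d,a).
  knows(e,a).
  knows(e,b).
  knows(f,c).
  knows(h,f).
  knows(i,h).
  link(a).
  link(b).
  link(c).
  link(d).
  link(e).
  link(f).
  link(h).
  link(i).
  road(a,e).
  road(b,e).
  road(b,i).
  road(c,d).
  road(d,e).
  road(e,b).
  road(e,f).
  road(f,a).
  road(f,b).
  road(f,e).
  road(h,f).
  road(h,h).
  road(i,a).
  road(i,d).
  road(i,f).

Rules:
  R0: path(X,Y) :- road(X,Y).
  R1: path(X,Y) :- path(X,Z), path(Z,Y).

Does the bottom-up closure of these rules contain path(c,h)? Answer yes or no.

round 1: derive path(a,e) via R0 from road(a,e)
round 1: derive path(b,e) via R0 from road(b,e)
round 1: derive path(b,i) via R0 from road(b,i)
round 1: derive path(c,d) via R0 from road(c,d)
round 1: derive path(d,e) via R0 from road(d,e)
round 1: derive path(e,b) via R0 from road(e,b)
round 1: derive path(e,f) via R0 from road(e,f)
round 1: derive path(f,a) via R0 from road(f,a)
round 1: derive path(f,b) via R0 from road(f,b)
round 1: derive path(f,e) via R0 from road(f,e)
round 1: derive path(h,f) via R0 from road(h,f)
round 1: derive path(h,h) via R0 from road(h,h)
round 1: derive path(i,a) via R0 from road(i,a)
round 1: derive path(i,d) via R0 from road(i,d)
round 1: derive path(i,f) via R0 from road(i,f)
round 2: derive path(a,b) via R1 from path(a,e), path(e,b)
round 2: derive path(a,f) via R1 from path(a,e), path(e,f)
round 2: derive path(b,a) via R1 from path(b,i), path(i,a)
round 2: derive path(b,b) via R1 from path(b,e), path(e,b)
round 2: derive path(b,d) via R1 from path(b,i), path(i,d)
round 2: derive path(b,f) via R1 from path(b,e), path(e,f)
round 2: derive path(c,e) via R1 from path(c,d), path(d,e)
round 2: derive path(d,b) via R1 from path(d,e), path(e,b)
round 2: derive path(d,f) via R1 from path(d,e), path(e,f)
round 2: derive path(e,a) via R1 from path(e,f), path(f,a)
round 2: derive path(e,e) via R1 from path(e,b), path(b,e)
round 2: derive path(e,i) via R1 from path(e,b), path(b,i)
round 2: derive path(f,f) via R1 from path(f,e), path(e,f)
round 2: derive path(f,i) via R1 from path(f,b), path(b,i)
round 2: derive path(h,a) via R1 from path(h,f), path(f,a)
round 2: derive path(h,b) via R1 from path(h,f), path(f,b)
round 2: derive path(h,e) via R1 from path(h,f), path(f,e)
round 2: derive path(i,b) via R1 from path(i,f), path(f,b)
round 2: derive path(i,e) via R1 from path(i,a), path(a,e)
round 3: derive path(a,a) via R1 from path(a,b), path(b,a)
round 3: derive path(a,d) via R1 from path(a,b), path(b,d)
round 3: derive path(a,i) via R1 from path(a,b), path(b,i)
round 3: derive path(c,a) via R1 from path(c,e), path(e,a)
round 3: derive path(c,b) via R1 from path(c,d), path(d,b)
round 3: derive path(c,f) via R1 from path(c,d), path(d,f)
round 3: derive path(c,i) via R1 from path(c,e), path(e,i)
round 3: derive path(d,a) via R1 from path(d,b), path(b,a)
round 3: derive path(d,d) via R1 from path(d,b), path(b,d)
round 3: derive path(d,i) via R1 from path(d,b), path(b,i)
round 3: derive path(e,d) via R1 from path(e,b), path(b,d)
round 3: derive path(f,d) via R1 from path(f,b), path(b,d)
round 3: derive path(h,d) via R1 from path(h,b), path(b,d)
round 3: derive path(h,i) via R1 from path(h,b), path(b,i)
round 3: derive path(i,i) via R1 from path(i,b), path(b,i)

no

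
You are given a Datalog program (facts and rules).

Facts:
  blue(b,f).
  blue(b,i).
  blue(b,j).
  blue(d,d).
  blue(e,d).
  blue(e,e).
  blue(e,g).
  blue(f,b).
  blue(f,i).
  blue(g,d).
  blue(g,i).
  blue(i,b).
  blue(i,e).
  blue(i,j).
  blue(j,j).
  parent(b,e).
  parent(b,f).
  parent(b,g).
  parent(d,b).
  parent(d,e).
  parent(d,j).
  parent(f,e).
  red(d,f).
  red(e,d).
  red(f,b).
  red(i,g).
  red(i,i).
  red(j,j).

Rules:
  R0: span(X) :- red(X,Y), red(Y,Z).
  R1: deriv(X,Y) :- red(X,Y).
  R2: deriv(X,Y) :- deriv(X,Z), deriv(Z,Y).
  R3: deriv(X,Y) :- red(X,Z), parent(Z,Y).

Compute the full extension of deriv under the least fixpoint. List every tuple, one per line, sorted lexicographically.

round 1: derive deriv(d,f) via R1 from red(d,f)
round 1: derive deriv(e,d) via R1 from red(e,d)
round 1: derive deriv(f,b) via R1 from red(f,b)
round 1: derive deriv(i,g) via R1 from red(i,g)
round 1: derive deriv(i,i) via R1 from red(i,i)
round 1: derive deriv(j,j) via R1 from red(j,j)
round 1: derive deriv(d,e) via R3 from red(d,f), parent(f,e)
round 1: derive deriv(e,b) via R3 from red(e,d), parent(d,b)
round 1: derive deriv(e,e) via R3 from red(e,d), parent(d,e)
round 1: derive deriv(e,j) via R3 from red(e,d), parent(d,j)
round 1: derive deriv(f,e) via R3 from red(f,b), parent(b,e)
round 1: derive deriv(f,f) via R3 from red(f,b), parent(b,f)
round 1: derive deriv(f,g) via R3 from red(f,b), parent(b,g)
round 2: derive deriv(d,b) via R2 from deriv(d,e), deriv(e,b)
round 2: derive deriv(d,d) via R2 from deriv(d,e), deriv(e,d)
round 2: derive deriv(d,g) via R2 from deriv(d,f), deriv(f,g)
round 2: derive deriv(d,j) via R2 from deriv(d,e), deriv(e,j)
round 2: derive deriv(e,f) via R2 from deriv(e,d), deriv(d,f)
round 2: derive deriv(f,d) via R2 from deriv(f,e), deriv(e,d)
round 2: derive deriv(f,j) via R2 from deriv(f,e), deriv(e,j)
round 3: derive deriv(e,g) via R2 from deriv(e,d), deriv(d,g)

deriv(d,b)
deriv(d,d)
deriv(d,e)
deriv(d,f)
deriv(d,g)
deriv(d,j)
deriv(e,b)
deriv(e,d)
deriv(e,e)
deriv(e,f)
deriv(e,g)
deriv(e,j)
deriv(f,b)
deriv(f,d)
deriv(f,e)
deriv(f,f)
deriv(f,g)
deriv(f,j)
deriv(i,g)
deriv(i,i)
deriv(j,j)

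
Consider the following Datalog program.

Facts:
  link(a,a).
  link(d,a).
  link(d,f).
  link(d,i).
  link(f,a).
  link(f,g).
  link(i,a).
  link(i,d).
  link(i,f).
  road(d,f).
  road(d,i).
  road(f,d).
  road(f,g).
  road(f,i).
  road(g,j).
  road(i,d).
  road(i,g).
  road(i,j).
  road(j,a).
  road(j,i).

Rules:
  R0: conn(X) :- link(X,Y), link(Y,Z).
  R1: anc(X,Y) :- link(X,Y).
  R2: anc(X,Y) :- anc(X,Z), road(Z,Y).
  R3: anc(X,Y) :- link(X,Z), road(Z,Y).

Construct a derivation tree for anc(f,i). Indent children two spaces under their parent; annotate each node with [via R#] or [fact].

anc(f,i)  [via R2]
  anc(f,j)  [via R3]
    link(f,g)  [fact]
    road(g,j)  [fact]
  road(j,i)  [fact]

round 1: derive anc(a,a) via R1 from link(a,a)
round 1: derive anc(d,a) via R1 from link(d,a)
round 1: derive anc(d,f) via R1 from link(d,f)
round 1: derive anc(d,i) via R1 from link(d,i)
round 1: derive anc(f,a) via R1 from link(f,a)
round 1: derive anc(f,g) via R1 from link(f,g)
round 1: derive anc(i,a) via R1 from link(i,a)
round 1: derive anc(i,d) via R1 from link(i,d)
round 1: derive anc(i,f) via R1 from link(i,f)
round 1: derive anc(d,d) via R3 from link(d,f), road(f,d)
round 1: derive anc(d,g) via R3 from link(d,f), road(f,g)
round 1: derive anc(d,j) via R3 from link(d,i), road(i,j)
round 1: derive anc(f,j) via R3 from link(f,g), road(g,j)
round 1: derive anc(i,g) via R3 from link(i,f), road(f,g)
round 1: derive anc(i,i) via R3 from link(i,d), road(d,i)
round 2: derive anc(f,i) via R2 from anc(f,j), road(j,i)
round 2: derive anc(i,j) via R2 from anc(i,g), road(g,j)
round 3: derive anc(f,d) via R2 from anc(f,i), road(i,d)
round 4: derive anc(f,f) via R2 from anc(f,d), road(d,f)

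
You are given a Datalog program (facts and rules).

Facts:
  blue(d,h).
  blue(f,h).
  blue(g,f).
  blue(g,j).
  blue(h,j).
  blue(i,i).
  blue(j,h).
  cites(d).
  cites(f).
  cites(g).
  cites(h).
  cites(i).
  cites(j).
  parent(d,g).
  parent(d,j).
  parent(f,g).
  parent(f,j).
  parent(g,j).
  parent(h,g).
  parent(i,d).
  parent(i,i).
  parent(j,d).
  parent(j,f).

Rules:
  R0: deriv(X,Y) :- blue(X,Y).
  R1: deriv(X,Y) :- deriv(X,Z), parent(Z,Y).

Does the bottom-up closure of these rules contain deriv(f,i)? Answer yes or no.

no

round 1: derive deriv(d,h) via R0 from blue(d,h)
round 1: derive deriv(f,h) via R0 from blue(f,h)
round 1: derive deriv(g,f) via R0 from blue(g,f)
round 1: derive deriv(g,j) via R0 from blue(g,j)
round 1: derive deriv(h,j) via R0 from blue(h,j)
round 1: derive deriv(i,i) via R0 from blue(i,i)
round 1: derive deriv(j,h) via R0 from blue(j,h)
round 2: derive deriv(d,g) via R1 from deriv(d,h), parent(h,g)
round 2: derive deriv(f,g) via R1 from deriv(f,h), parent(h,g)
round 2: derive deriv(g,d) via R1 from deriv(g,j), parent(j,d)
round 2: derive deriv(g,g) via R1 from deriv(g,f), parent(f,g)
round 2: derive deriv(h,d) via R1 from deriv(h,j), parent(j,d)
round 2: derive deriv(h,f) via R1 from deriv(h,j), parent(j,f)
round 2: derive deriv(i,d) via R1 from deriv(i,i), parent(i,d)
round 2: derive deriv(j,g) via R1 from deriv(j,h), parent(h,g)
round 3: derive deriv(d,j) via R1 from deriv(d,g), parent(g,j)
round 3: derive deriv(f,j) via R1 from deriv(f,g), parent(g,j)
round 3: derive deriv(h,g) via R1 from deriv(h,d), parent(d,g)
round 3: derive deriv(i,g) via R1 from deriv(i,d), parent(d,g)
round 3: derive deriv(i,j) via R1 from deriv(i,d), parent(d,j)
round 3: derive deriv(j,j) via R1 from deriv(j,g), parent(g,j)
round 4: derive deriv(d,d) via R1 from deriv(d,j), parent(j,d)
round 4: derive deriv(d,f) via R1 from deriv(d,j), parent(j,f)
round 4: derive deriv(f,d) via R1 from deriv(f,j), parent(j,d)
round 4: derive deriv(f,f) via R1 from deriv(f,j), parent(j,f)
round 4: derive deriv(i,f) via R1 from deriv(i,j), parent(j,f)
round 4: derive deriv(j,d) via R1 from deriv(j,j), parent(j,d)
round 4: derive deriv(j,f) via R1 from deriv(j,j), parent(j,f)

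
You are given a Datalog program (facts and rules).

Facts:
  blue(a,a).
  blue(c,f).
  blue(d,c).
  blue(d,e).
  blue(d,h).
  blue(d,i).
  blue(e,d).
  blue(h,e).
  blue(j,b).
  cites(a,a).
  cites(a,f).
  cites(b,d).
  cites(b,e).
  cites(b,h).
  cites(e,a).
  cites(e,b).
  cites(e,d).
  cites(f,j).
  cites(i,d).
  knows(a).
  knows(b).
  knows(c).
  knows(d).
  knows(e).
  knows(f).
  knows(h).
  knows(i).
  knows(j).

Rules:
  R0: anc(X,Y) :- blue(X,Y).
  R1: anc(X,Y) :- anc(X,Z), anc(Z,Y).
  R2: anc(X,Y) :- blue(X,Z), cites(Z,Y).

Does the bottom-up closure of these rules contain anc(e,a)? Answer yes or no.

round 1: derive anc(a,a) via R0 from blue(a,a)
round 1: derive anc(c,f) via R0 from blue(c,f)
round 1: derive anc(d,c) via R0 from blue(d,c)
round 1: derive anc(d,e) via R0 from blue(d,e)
round 1: derive anc(d,h) via R0 from blue(d,h)
round 1: derive anc(d,i) via R0 from blue(d,i)
round 1: derive anc(e,d) via R0 from blue(e,d)
round 1: derive anc(h,e) via R0 from blue(h,e)
round 1: derive anc(j,b) via R0 from blue(j,b)
round 1: derive anc(a,f) via R2 from blue(a,a), cites(a,f)
round 1: derive anc(c,j) via R2 from blue(c,f), cites(f,j)
round 1: derive anc(d,a) via R2 from blue(d,e), cites(e,a)
round 1: derive anc(d,b) via R2 from blue(d,e), cites(e,b)
round 1: derive anc(d,d) via R2 from blue(d,e), cites(e,d)
round 1: derive anc(h,a) via R2 from blue(h,e), cites(e,a)
round 1: derive anc(h,b) via R2 from blue(h,e), cites(e,b)
round 1: derive anc(h,d) via R2 from blue(h,e), cites(e,d)
round 1: derive anc(j,d) via R2 from blue(j,b), cites(b,d)
round 1: derive anc(j,e) via R2 from blue(j,b), cites(b,e)
round 1: derive anc(j,h) via R2 from blue(j,b), cites(b,h)
round 2: derive anc(c,b) via R1 from anc(c,j), anc(j,b)
round 2: derive anc(c,d) via R1 from anc(c,j), anc(j,d)
round 2: derive anc(c,e) via R1 from anc(c,j), anc(j,e)
round 2: derive anc(c,h) via R1 from anc(c,j), anc(j,h)
round 2: derive anc(d,f) via R1 from anc(d,a), anc(a,f)
round 2: derive anc(d,j) via R1 from anc(d,c), anc(c,j)
round 2: derive anc(e,a) via R1 from anc(e,d), anc(d,a)
round 2: derive anc(e,b) via R1 from anc(e,d), anc(d,b)
round 2: derive anc(e,c) via R1 from anc(e,d), anc(d,c)
round 2: derive anc(e,e) via R1 from anc(e,d), anc(d,e)
round 2: derive anc(e,h) via R1 from anc(e,d), anc(d,h)
round 2: derive anc(e,i) via R1 from anc(e,d), anc(d,i)
round 2: derive anc(h,c) via R1 from anc(h,d), anc(d,c)
round 2: derive anc(h,f) via R1 from anc(h,a), anc(a,f)
round 2: derive anc(h,h) via R1 from anc(h,d), anc(d,h)
round 2: derive anc(h,i) via R1 from anc(h,d), anc(d,i)
round 2: derive anc(j,a) via R1 from anc(j,d), anc(d,a)
round 2: derive anc(j,c) via R1 from anc(j,d), anc(d,c)
round 2: derive anc(j,i) via R1 from anc(j,d), anc(d,i)
round 3: derive anc(c,a) via R1 from anc(c,d), anc(d,a)
round 3: derive anc(c,c) via R1 from anc(c,d), anc(d,c)
round 3: derive anc(c,i) via R1 from anc(c,d), anc(d,i)
round 3: derive anc(e,f) via R1 from anc(e,a), anc(a,f)
round 3: derive anc(e,j) via R1 from anc(e,c), anc(c,j)
round 3: derive anc(h,j) via R1 from anc(h,c), anc(c,j)
round 3: derive anc(j,f) via R1 from anc(j,a), anc(a,f)
round 3: derive anc(j,j) via R1 from anc(j,c), anc(c,j)

yes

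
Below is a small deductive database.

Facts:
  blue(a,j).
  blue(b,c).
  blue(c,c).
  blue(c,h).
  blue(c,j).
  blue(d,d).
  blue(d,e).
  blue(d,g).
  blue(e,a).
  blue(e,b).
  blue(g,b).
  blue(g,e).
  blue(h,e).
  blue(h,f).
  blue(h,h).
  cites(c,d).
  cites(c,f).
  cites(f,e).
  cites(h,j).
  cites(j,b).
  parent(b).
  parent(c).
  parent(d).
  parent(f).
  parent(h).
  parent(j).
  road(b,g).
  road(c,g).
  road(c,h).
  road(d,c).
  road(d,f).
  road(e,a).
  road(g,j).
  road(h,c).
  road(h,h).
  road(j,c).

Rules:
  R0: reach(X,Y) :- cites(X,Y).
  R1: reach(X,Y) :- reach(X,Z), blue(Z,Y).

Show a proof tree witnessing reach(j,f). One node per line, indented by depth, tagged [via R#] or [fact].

round 1: derive reach(c,d) via R0 from cites(c,d)
round 1: derive reach(c,f) via R0 from cites(c,f)
round 1: derive reach(f,e) via R0 from cites(f,e)
round 1: derive reach(h,j) via R0 from cites(h,j)
round 1: derive reach(j,b) via R0 from cites(j,b)
round 2: derive reach(c,e) via R1 from reach(c,d), blue(d,e)
round 2: derive reach(c,g) via R1 from reach(c,d), blue(d,g)
round 2: derive reach(f,a) via R1 from reach(f,e), blue(e,a)
round 2: derive reach(f,b) via R1 from reach(f,e), blue(e,b)
round 2: derive reach(j,c) via R1 from reach(j,b), blue(b,c)
round 3: derive reach(c,a) via R1 from reach(c,e), blue(e,a)
round 3: derive reach(c,b) via R1 from reach(c,e), blue(e,b)
round 3: derive reach(f,c) via R1 from reach(f,b), blue(b,c)
round 3: derive reach(f,j) via R1 from reach(f,a), blue(a,j)
round 3: derive reach(j,h) via R1 from reach(j,c), blue(c,h)
round 3: derive reach(j,j) via R1 from reach(j,c), blue(c,j)
round 4: derive reach(c,c) via R1 from reach(c,b), blue(b,c)
round 4: derive reach(c,j) via R1 from reach(c,a), blue(a,j)
round 4: derive reach(f,h) via R1 from reach(f,c), blue(c,h)
round 4: derive reach(j,e) via R1 from reach(j,h), blue(h,e)
round 4: derive reach(j,f) via R1 from reach(j,h), blue(h,f)
round 5: derive reach(c,h) via R1 from reach(c,c), blue(c,h)
round 5: derive reach(f,f) via R1 from reach(f,h), blue(h,f)
round 5: derive reach(j,a) via R1 from reach(j,e), blue(e,a)

reach(j,f)  [via R1]
  reach(j,h)  [via R1]
    reach(j,c)  [via R1]
      reach(j,b)  [via R0]
        cites(j,b)  [fact]
      blue(b,c)  [fact]
    blue(c,h)  [fact]
  blue(h,f)  [fact]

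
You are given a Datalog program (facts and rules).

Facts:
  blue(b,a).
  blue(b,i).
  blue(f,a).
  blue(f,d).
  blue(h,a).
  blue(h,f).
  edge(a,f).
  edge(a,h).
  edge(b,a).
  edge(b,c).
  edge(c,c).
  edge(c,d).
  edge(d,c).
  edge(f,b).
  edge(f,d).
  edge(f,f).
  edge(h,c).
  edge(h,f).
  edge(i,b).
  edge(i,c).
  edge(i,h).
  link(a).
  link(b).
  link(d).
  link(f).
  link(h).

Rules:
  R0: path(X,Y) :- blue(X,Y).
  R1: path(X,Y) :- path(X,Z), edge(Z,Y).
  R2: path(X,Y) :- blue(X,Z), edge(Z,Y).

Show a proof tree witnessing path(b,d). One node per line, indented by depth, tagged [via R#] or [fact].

round 1: derive path(b,a) via R0 from blue(b,a)
round 1: derive path(b,i) via R0 from blue(b,i)
round 1: derive path(f,a) via R0 from blue(f,a)
round 1: derive path(f,d) via R0 from blue(f,d)
round 1: derive path(h,a) via R0 from blue(h,a)
round 1: derive path(h,f) via R0 from blue(h,f)
round 1: derive path(b,b) via R2 from blue(b,i), edge(i,b)
round 1: derive path(b,c) via R2 from blue(b,i), edge(i,c)
round 1: derive path(b,f) via R2 from blue(b,a), edge(a,f)
round 1: derive path(b,h) via R2 from blue(b,a), edge(a,h)
round 1: derive path(f,c) via R2 from blue(f,d), edge(d,c)
round 1: derive path(f,f) via R2 from blue(f,a), edge(a,f)
round 1: derive path(f,h) via R2 from blue(f,a), edge(a,h)
round 1: derive path(h,b) via R2 from blue(h,f), edge(f,b)
round 1: derive path(h,d) via R2 from blue(h,f), edge(f,d)
round 1: derive path(h,h) via R2 from blue(h,a), edge(a,h)
round 2: derive path(b,d) via R1 from path(b,c), edge(c,d)
round 2: derive path(f,b) via R1 from path(f,f), edge(f,b)
round 2: derive path(h,c) via R1 from path(h,b), edge(b,c)

path(b,d)  [via R1]
  path(b,c)  [via R2]
    blue(b,i)  [fact]
    edge(i,c)  [fact]
  edge(c,d)  [fact]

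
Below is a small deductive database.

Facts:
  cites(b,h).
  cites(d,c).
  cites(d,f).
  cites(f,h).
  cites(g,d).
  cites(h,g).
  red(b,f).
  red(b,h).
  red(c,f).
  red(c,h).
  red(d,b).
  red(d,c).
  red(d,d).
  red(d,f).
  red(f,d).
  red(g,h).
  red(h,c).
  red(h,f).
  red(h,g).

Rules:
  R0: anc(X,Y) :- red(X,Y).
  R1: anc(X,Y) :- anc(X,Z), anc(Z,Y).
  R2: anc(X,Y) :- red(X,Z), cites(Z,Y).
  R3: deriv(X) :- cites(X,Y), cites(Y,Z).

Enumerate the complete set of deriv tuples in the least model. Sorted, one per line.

deriv(b)
deriv(d)
deriv(f)
deriv(g)
deriv(h)

round 1: derive deriv(b) via R3 from cites(b,h), cites(h,g)
round 1: derive deriv(d) via R3 from cites(d,f), cites(f,h)
round 1: derive deriv(f) via R3 from cites(f,h), cites(h,g)
round 1: derive deriv(g) via R3 from cites(g,d), cites(d,c)
round 1: derive deriv(h) via R3 from cites(h,g), cites(g,d)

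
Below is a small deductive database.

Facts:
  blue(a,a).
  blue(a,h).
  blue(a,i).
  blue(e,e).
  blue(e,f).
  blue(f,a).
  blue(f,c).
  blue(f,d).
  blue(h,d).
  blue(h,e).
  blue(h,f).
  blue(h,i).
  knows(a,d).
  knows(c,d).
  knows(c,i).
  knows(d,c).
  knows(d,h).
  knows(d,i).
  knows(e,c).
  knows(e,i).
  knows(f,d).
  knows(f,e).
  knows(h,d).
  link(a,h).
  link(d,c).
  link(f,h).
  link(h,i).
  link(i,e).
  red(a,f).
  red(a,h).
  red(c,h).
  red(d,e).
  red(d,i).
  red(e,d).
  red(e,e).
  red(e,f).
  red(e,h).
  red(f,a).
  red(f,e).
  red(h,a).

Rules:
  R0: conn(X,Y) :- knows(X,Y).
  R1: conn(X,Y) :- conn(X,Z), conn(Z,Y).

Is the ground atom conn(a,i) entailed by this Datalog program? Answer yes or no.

round 1: derive conn(a,d) via R0 from knows(a,d)
round 1: derive conn(c,d) via R0 from knows(c,d)
round 1: derive conn(c,i) via R0 from knows(c,i)
round 1: derive conn(d,c) via R0 from knows(d,c)
round 1: derive conn(d,h) via R0 from knows(d,h)
round 1: derive conn(d,i) via R0 from knows(d,i)
round 1: derive conn(e,c) via R0 from knows(e,c)
round 1: derive conn(e,i) via R0 from knows(e,i)
round 1: derive conn(f,d) via R0 from knows(f,d)
round 1: derive conn(f,e) via R0 from knows(f,e)
round 1: derive conn(h,d) via R0 from knows(h,d)
round 2: derive conn(a,c) via R1 from conn(a,d), conn(d,c)
round 2: derive conn(a,h) via R1 from conn(a,d), conn(d,h)
round 2: derive conn(a,i) via R1 from conn(a,d), conn(d,i)
round 2: derive conn(c,c) via R1 from conn(c,d), conn(d,c)
round 2: derive conn(c,h) via R1 from conn(c,d), conn(d,h)
round 2: derive conn(d,d) via R1 from conn(d,c), conn(c,d)
round 2: derive conn(e,d) via R1 from conn(e,c), conn(c,d)
round 2: derive conn(f,c) via R1 from conn(f,d), conn(d,c)
round 2: derive conn(f,h) via R1 from conn(f,d), conn(d,h)
round 2: derive conn(f,i) via R1 from conn(f,d), conn(d,i)
round 2: derive conn(h,c) via R1 from conn(h,d), conn(d,c)
round 2: derive conn(h,h) via R1 from conn(h,d), conn(d,h)
round 2: derive conn(h,i) via R1 from conn(h,d), conn(d,i)
round 3: derive conn(e,h) via R1 from conn(e,c), conn(c,h)

yes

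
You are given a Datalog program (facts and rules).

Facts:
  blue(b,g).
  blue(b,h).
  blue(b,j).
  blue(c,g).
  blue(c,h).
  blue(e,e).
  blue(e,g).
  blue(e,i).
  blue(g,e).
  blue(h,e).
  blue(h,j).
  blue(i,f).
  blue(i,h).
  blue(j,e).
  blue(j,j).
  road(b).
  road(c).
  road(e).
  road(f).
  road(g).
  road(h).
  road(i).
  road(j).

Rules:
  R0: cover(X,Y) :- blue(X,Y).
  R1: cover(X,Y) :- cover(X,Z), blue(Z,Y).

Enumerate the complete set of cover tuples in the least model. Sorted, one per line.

round 1: derive cover(b,g) via R0 from blue(b,g)
round 1: derive cover(b,h) via R0 from blue(b,h)
round 1: derive cover(b,j) via R0 from blue(b,j)
round 1: derive cover(c,g) via R0 from blue(c,g)
round 1: derive cover(c,h) via R0 from blue(c,h)
round 1: derive cover(e,e) via R0 from blue(e,e)
round 1: derive cover(e,g) via R0 from blue(e,g)
round 1: derive cover(e,i) via R0 from blue(e,i)
round 1: derive cover(g,e) via R0 from blue(g,e)
round 1: derive cover(h,e) via R0 from blue(h,e)
round 1: derive cover(h,j) via R0 from blue(h,j)
round 1: derive cover(i,f) via R0 from blue(i,f)
round 1: derive cover(i,h) via R0 from blue(i,h)
round 1: derive cover(j,e) via R0 from blue(j,e)
round 1: derive cover(j,j) via R0 from blue(j,j)
round 2: derive cover(b,e) via R1 from cover(b,g), blue(g,e)
round 2: derive cover(c,e) via R1 from cover(c,g), blue(g,e)
round 2: derive cover(c,j) via R1 from cover(c,h), blue(h,j)
round 2: derive cover(e,f) via R1 from cover(e,i), blue(i,f)
round 2: derive cover(e,h) via R1 from cover(e,i), blue(i,h)
round 2: derive cover(g,g) via R1 from cover(g,e), blue(e,g)
round 2: derive cover(g,i) via R1 from cover(g,e), blue(e,i)
round 2: derive cover(h,g) via R1 from cover(h,e), blue(e,g)
round 2: derive cover(h,i) via R1 from cover(h,e), blue(e,i)
round 2: derive cover(i,e) via R1 from cover(i,h), blue(h,e)
round 2: derive cover(i,j) via R1 from cover(i,h), blue(h,j)
round 2: derive cover(j,g) via R1 from cover(j,e), blue(e,g)
round 2: derive cover(j,i) via R1 from cover(j,e), blue(e,i)
round 3: derive cover(b,i) via R1 from cover(b,e), blue(e,i)
round 3: derive cover(c,i) via R1 from cover(c,e), blue(e,i)
round 3: derive cover(e,j) via R1 from cover(e,h), blue(h,j)
round 3: derive cover(g,f) via R1 from cover(g,i), blue(i,f)
round 3: derive cover(g,h) via R1 from cover(g,i), blue(i,h)
round 3: derive cover(h,f) via R1 from cover(h,i), blue(i,f)
round 3: derive cover(h,h) via R1 from cover(h,i), blue(i,h)
round 3: derive cover(i,g) via R1 from cover(i,e), blue(e,g)
round 3: derive cover(i,i) via R1 from cover(i,e), blue(e,i)
round 3: derive cover(j,f) via R1 from cover(j,i), blue(i,f)
round 3: derive cover(j,h) via R1 from cover(j,i), blue(i,h)
round 4: derive cover(b,f) via R1 from cover(b,i), blue(i,f)
round 4: derive cover(c,f) via R1 from cover(c,i), blue(i,f)
round 4: derive cover(g,j) via R1 from cover(g,h), blue(h,j)

cover(b,e)
cover(b,f)
cover(b,g)
cover(b,h)
cover(b,i)
cover(b,j)
cover(c,e)
cover(c,f)
cover(c,g)
cover(c,h)
cover(c,i)
cover(c,j)
cover(e,e)
cover(e,f)
cover(e,g)
cover(e,h)
cover(e,i)
cover(e,j)
cover(g,e)
cover(g,f)
cover(g,g)
cover(g,h)
cover(g,i)
cover(g,j)
cover(h,e)
cover(h,f)
cover(h,g)
cover(h,h)
cover(h,i)
cover(h,j)
cover(i,e)
cover(i,f)
cover(i,g)
cover(i,h)
cover(i,i)
cover(i,j)
cover(j,e)
cover(j,f)
cover(j,g)
cover(j,h)
cover(j,i)
cover(j,j)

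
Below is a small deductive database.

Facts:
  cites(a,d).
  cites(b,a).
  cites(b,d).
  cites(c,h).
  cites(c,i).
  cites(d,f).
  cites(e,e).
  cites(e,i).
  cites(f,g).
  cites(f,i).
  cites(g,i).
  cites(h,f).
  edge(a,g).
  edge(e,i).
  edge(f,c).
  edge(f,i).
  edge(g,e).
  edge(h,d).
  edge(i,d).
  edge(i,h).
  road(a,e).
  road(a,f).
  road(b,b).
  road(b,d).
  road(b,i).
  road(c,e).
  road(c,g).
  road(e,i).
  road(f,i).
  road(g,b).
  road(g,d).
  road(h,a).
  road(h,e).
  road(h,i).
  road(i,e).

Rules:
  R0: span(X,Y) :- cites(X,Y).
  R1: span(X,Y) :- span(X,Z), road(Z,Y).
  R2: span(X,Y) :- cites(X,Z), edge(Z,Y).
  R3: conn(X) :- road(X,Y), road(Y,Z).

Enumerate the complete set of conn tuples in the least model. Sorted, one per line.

conn(a)
conn(b)
conn(c)
conn(e)
conn(f)
conn(g)
conn(h)
conn(i)

round 1: derive conn(a) via R3 from road(a,e), road(e,i)
round 1: derive conn(b) via R3 from road(b,b), road(b,b)
round 1: derive conn(c) via R3 from road(c,e), road(e,i)
round 1: derive conn(e) via R3 from road(e,i), road(i,e)
round 1: derive conn(f) via R3 from road(f,i), road(i,e)
round 1: derive conn(g) via R3 from road(g,b), road(b,b)
round 1: derive conn(h) via R3 from road(h,a), road(a,e)
round 1: derive conn(i) via R3 from road(i,e), road(e,i)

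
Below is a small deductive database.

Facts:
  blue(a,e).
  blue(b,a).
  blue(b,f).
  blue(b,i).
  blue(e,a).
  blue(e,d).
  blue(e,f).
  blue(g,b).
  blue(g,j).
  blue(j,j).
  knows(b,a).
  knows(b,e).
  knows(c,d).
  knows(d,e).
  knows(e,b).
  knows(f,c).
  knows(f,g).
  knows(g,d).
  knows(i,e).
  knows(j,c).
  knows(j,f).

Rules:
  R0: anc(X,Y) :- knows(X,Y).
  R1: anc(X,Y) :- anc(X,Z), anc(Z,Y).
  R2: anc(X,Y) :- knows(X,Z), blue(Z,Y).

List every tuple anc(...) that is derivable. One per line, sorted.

anc(b,a)
anc(b,b)
anc(b,c)
anc(b,d)
anc(b,e)
anc(b,f)
anc(b,g)
anc(b,i)
anc(b,j)
anc(c,a)
anc(c,b)
anc(c,c)
anc(c,d)
anc(c,e)
anc(c,f)
anc(c,g)
anc(c,i)
anc(c,j)
anc(d,a)
anc(d,b)
anc(d,c)
anc(d,d)
anc(d,e)
anc(d,f)
anc(d,g)
anc(d,i)
anc(d,j)
anc(e,a)
anc(e,b)
anc(e,c)
anc(e,d)
anc(e,e)
anc(e,f)
anc(e,g)
anc(e,i)
anc(e,j)
anc(f,a)
anc(f,b)
anc(f,c)
anc(f,d)
anc(f,e)
anc(f,f)
anc(f,g)
anc(f,i)
anc(f,j)
anc(g,a)
anc(g,b)
anc(g,c)
anc(g,d)
anc(g,e)
anc(g,f)
anc(g,g)
anc(g,i)
anc(g,j)
anc(i,a)
anc(i,b)
anc(i,c)
anc(i,d)
anc(i,e)
anc(i,f)
anc(i,g)
anc(i,i)
anc(i,j)
anc(j,a)
anc(j,b)
anc(j,c)
anc(j,d)
anc(j,e)
anc(j,f)
anc(j,g)
anc(j,i)
anc(j,j)

round 1: derive anc(b,a) via R0 from knows(b,a)
round 1: derive anc(b,e) via R0 from knows(b,e)
round 1: derive anc(c,d) via R0 from knows(c,d)
round 1: derive anc(d,e) via R0 from knows(d,e)
round 1: derive anc(e,b) via R0 from knows(e,b)
round 1: derive anc(f,c) via R0 from knows(f,c)
round 1: derive anc(f,g) via R0 from knows(f,g)
round 1: derive anc(g,d) via R0 from knows(g,d)
round 1: derive anc(i,e) via R0 from knows(i,e)
round 1: derive anc(j,c) via R0 from knows(j,c)
round 1: derive anc(j,f) via R0 from knows(j,f)
round 1: derive anc(b,d) via R2 from knows(b,e), blue(e,d)
round 1: derive anc(b,f) via R2 from knows(b,e), blue(e,f)
round 1: derive anc(d,a) via R2 from knows(d,e), blue(e,a)
round 1: derive anc(d,d) via R2 from knows(d,e), blue(e,d)
round 1: derive anc(d,f) via R2 from knows(d,e), blue(e,f)
round 1: derive anc(e,a) via R2 from knows(e,b), blue(b,a)
round 1: derive anc(e,f) via R2 from knows(e,b), blue(b,f)
round 1: derive anc(e,i) via R2 from knows(e,b), blue(b,i)
round 1: derive anc(f,b) via R2 from knows(f,g), blue(g,b)
round 1: derive anc(f,j) via R2 from knows(f,g), blue(g,j)
round 1: derive anc(i,a) via R2 from knows(i,e), blue(e,a)
round 1: derive anc(i,d) via R2 from knows(i,e), blue(e,d)
round 1: derive anc(i,f) via R2 from knows(i,e), blue(e,f)
round 2: derive anc(b,b) via R1 from anc(b,e), anc(e,b)
round 2: derive anc(b,c) via R1 from anc(b,f), anc(f,c)
round 2: derive anc(b,g) via R1 from anc(b,f), anc(f,g)
round 2: derive anc(b,i) via R1 from anc(b,e), anc(e,i)
round 2: derive anc(b,j) via R1 from anc(b,f), anc(f,j)
round 2: derive anc(c,a) via R1 from anc(c,d), anc(d,a)
round 2: derive anc(c,e) via R1 from anc(c,d), anc(d,e)
round 2: derive anc(c,f) via R1 from anc(c,d), anc(d,f)
round 2: derive anc(d,b) via R1 from anc(d,e), anc(e,b)
round 2: derive anc(d,c) via R1 from anc(d,f), anc(f,c)
round 2: derive anc(d,g) via R1 from anc(d,f), anc(f,g)
round 2: derive anc(d,i) via R1 from anc(d,e), anc(e,i)
round 2: derive anc(d,j) via R1 from anc(d,f), anc(f,j)
round 2: derive anc(e,c) via R1 from anc(e,f), anc(f,c)
round 2: derive anc(e,d) via R1 from anc(e,b), anc(b,d)
round 2: derive anc(e,e) via R1 from anc(e,b), anc(b,e)
round 2: derive anc(e,g) via R1 from anc(e,f), anc(f,g)
round 2: derive anc(e,j) via R1 from anc(e,f), anc(f,j)
round 2: derive anc(f,a) via R1 from anc(f,b), anc(b,a)
round 2: derive anc(f,d) via R1 from anc(f,b), anc(b,d)
round 2: derive anc(f,e) via R1 from anc(f,b), anc(b,e)
round 2: derive anc(f,f) via R1 from anc(f,b), anc(b,f)
round 2: derive anc(g,a) via R1 from anc(g,d), anc(d,a)
round 2: derive anc(g,e) via R1 from anc(g,d), anc(d,e)
round 2: derive anc(g,f) via R1 from anc(g,d), anc(d,f)
round 2: derive anc(i,b) via R1 from anc(i,e), anc(e,b)
round 2: derive anc(i,c) via R1 from anc(i,f), anc(f,c)
round 2: derive anc(i,g) via R1 from anc(i,f), anc(f,g)
round 2: derive anc(i,i) via R1 from anc(i,e), anc(e,i)
round 2: derive anc(i,j) via R1 from anc(i,f), anc(f,j)
round 2: derive anc(j,b) via R1 from anc(j,f), anc(f,b)
round 2: derive anc(j,d) via R1 from anc(j,c), anc(c,d)
round 2: derive anc(j,g) via R1 from anc(j,f), anc(f,g)
round 2: derive anc(j,j) via R1 from anc(j,f), anc(f,j)
round 3: derive anc(c,b) via R1 from anc(c,d), anc(d,b)
round 3: derive anc(c,c) via R1 from anc(c,d), anc(d,c)
round 3: derive anc(c,g) via R1 from anc(c,d), anc(d,g)
round 3: derive anc(c,i) via R1 from anc(c,d), anc(d,i)
round 3: derive anc(c,j) via R1 from anc(c,d), anc(d,j)
round 3: derive anc(f,i) via R1 from anc(f,b), anc(b,i)
round 3: derive anc(g,b) via R1 from anc(g,d), anc(d,b)
round 3: derive anc(g,c) via R1 from anc(g,d), anc(d,c)
round 3: derive anc(g,g) via R1 from anc(g,d), anc(d,g)
round 3: derive anc(g,i) via R1 from anc(g,d), anc(d,i)
round 3: derive anc(g,j) via R1 from anc(g,d), anc(d,j)
round 3: derive anc(j,a) via R1 from anc(j,b), anc(b,a)
round 3: derive anc(j,e) via R1 from anc(j,b), anc(b,e)
round 3: derive anc(j,i) via R1 from anc(j,b), anc(b,i)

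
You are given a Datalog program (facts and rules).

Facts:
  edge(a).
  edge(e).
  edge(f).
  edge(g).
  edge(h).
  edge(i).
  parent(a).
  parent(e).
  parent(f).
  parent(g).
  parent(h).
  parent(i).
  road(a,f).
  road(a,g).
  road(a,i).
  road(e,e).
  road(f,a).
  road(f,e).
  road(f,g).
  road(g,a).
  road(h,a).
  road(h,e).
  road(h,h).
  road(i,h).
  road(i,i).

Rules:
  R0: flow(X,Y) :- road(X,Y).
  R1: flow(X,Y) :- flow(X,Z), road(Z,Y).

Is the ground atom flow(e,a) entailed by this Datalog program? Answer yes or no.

no

round 1: derive flow(a,f) via R0 from road(a,f)
round 1: derive flow(a,g) via R0 from road(a,g)
round 1: derive flow(a,i) via R0 from road(a,i)
round 1: derive flow(e,e) via R0 from road(e,e)
round 1: derive flow(f,a) via R0 from road(f,a)
round 1: derive flow(f,e) via R0 from road(f,e)
round 1: derive flow(f,g) via R0 from road(f,g)
round 1: derive flow(g,a) via R0 from road(g,a)
round 1: derive flow(h,a) via R0 from road(h,a)
round 1: derive flow(h,e) via R0 from road(h,e)
round 1: derive flow(h,h) via R0 from road(h,h)
round 1: derive flow(i,h) via R0 from road(i,h)
round 1: derive flow(i,i) via R0 from road(i,i)
round 2: derive flow(a,a) via R1 from flow(a,f), road(f,a)
round 2: derive flow(a,e) via R1 from flow(a,f), road(f,e)
round 2: derive flow(a,h) via R1 from flow(a,i), road(i,h)
round 2: derive flow(f,f) via R1 from flow(f,a), road(a,f)
round 2: derive flow(f,i) via R1 from flow(f,a), road(a,i)
round 2: derive flow(g,f) via R1 from flow(g,a), road(a,f)
round 2: derive flow(g,g) via R1 from flow(g,a), road(a,g)
round 2: derive flow(g,i) via R1 from flow(g,a), road(a,i)
round 2: derive flow(h,f) via R1 from flow(h,a), road(a,f)
round 2: derive flow(h,g) via R1 from flow(h,a), road(a,g)
round 2: derive flow(h,i) via R1 from flow(h,a), road(a,i)
round 2: derive flow(i,a) via R1 from flow(i,h), road(h,a)
round 2: derive flow(i,e) via R1 from flow(i,h), road(h,e)
round 3: derive flow(f,h) via R1 from flow(f,i), road(i,h)
round 3: derive flow(g,e) via R1 from flow(g,f), road(f,e)
round 3: derive flow(g,h) via R1 from flow(g,i), road(i,h)
round 3: derive flow(i,f) via R1 from flow(i,a), road(a,f)
round 3: derive flow(i,g) via R1 from flow(i,a), road(a,g)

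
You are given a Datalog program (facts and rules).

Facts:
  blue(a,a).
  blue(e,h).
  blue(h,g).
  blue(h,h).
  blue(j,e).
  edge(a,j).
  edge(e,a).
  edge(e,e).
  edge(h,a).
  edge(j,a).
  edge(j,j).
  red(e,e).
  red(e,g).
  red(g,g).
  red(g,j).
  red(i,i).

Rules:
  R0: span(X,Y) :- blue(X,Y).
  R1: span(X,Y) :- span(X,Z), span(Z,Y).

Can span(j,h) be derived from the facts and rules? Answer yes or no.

round 1: derive span(a,a) via R0 from blue(a,a)
round 1: derive span(e,h) via R0 from blue(e,h)
round 1: derive span(h,g) via R0 from blue(h,g)
round 1: derive span(h,h) via R0 from blue(h,h)
round 1: derive span(j,e) via R0 from blue(j,e)
round 2: derive span(e,g) via R1 from span(e,h), span(h,g)
round 2: derive span(j,h) via R1 from span(j,e), span(e,h)
round 3: derive span(j,g) via R1 from span(j,e), span(e,g)

yes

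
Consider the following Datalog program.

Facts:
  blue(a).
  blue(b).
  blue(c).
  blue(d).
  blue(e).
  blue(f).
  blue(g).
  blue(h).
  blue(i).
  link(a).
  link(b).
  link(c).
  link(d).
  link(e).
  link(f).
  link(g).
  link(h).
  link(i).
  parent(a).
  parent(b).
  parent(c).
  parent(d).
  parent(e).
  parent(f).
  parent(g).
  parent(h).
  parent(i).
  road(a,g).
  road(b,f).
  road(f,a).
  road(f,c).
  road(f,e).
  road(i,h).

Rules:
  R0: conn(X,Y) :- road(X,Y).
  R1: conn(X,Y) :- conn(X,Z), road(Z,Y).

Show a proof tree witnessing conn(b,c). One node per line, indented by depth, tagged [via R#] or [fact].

conn(b,c)  [via R1]
  conn(b,f)  [via R0]
    road(b,f)  [fact]
  road(f,c)  [fact]

round 1: derive conn(a,g) via R0 from road(a,g)
round 1: derive conn(b,f) via R0 from road(b,f)
round 1: derive conn(f,a) via R0 from road(f,a)
round 1: derive conn(f,c) via R0 from road(f,c)
round 1: derive conn(f,e) via R0 from road(f,e)
round 1: derive conn(i,h) via R0 from road(i,h)
round 2: derive conn(b,a) via R1 from conn(b,f), road(f,a)
round 2: derive conn(b,c) via R1 from conn(b,f), road(f,c)
round 2: derive conn(b,e) via R1 from conn(b,f), road(f,e)
round 2: derive conn(f,g) via R1 from conn(f,a), road(a,g)
round 3: derive conn(b,g) via R1 from conn(b,a), road(a,g)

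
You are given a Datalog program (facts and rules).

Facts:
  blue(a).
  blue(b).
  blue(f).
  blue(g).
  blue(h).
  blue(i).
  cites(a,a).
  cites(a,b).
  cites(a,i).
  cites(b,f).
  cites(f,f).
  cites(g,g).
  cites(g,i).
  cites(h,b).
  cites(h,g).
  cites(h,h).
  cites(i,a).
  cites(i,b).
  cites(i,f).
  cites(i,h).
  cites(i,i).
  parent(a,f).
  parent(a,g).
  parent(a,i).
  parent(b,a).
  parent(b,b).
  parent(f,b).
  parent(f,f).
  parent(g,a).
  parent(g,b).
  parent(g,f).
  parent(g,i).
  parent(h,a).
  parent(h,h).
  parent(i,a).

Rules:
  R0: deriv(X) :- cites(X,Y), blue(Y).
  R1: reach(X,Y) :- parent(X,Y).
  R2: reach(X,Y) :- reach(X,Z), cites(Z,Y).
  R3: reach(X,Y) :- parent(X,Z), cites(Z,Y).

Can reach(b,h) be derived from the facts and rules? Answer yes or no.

yes

round 1: derive reach(a,f) via R1 from parent(a,f)
round 1: derive reach(a,g) via R1 from parent(a,g)
round 1: derive reach(a,i) via R1 from parent(a,i)
round 1: derive reach(b,a) via R1 from parent(b,a)
round 1: derive reach(b,b) via R1 from parent(b,b)
round 1: derive reach(f,b) via R1 from parent(f,b)
round 1: derive reach(f,f) via R1 from parent(f,f)
round 1: derive reach(g,a) via R1 from parent(g,a)
round 1: derive reach(g,b) via R1 from parent(g,b)
round 1: derive reach(g,f) via R1 from parent(g,f)
round 1: derive reach(g,i) via R1 from parent(g,i)
round 1: derive reach(h,a) via R1 from parent(h,a)
round 1: derive reach(h,h) via R1 from parent(h,h)
round 1: derive reach(i,a) via R1 from parent(i,a)
round 1: derive reach(a,a) via R3 from parent(a,i), cites(i,a)
round 1: derive reach(a,b) via R3 from parent(a,i), cites(i,b)
round 1: derive reach(a,h) via R3 from parent(a,i), cites(i,h)
round 1: derive reach(b,f) via R3 from parent(b,b), cites(b,f)
round 1: derive reach(b,i) via R3 from parent(b,a), cites(a,i)
round 1: derive reach(g,h) via R3 from parent(g,i), cites(i,h)
round 1: derive reach(h,b) via R3 from parent(h,a), cites(a,b)
round 1: derive reach(h,g) via R3 from parent(h,h), cites(h,g)
round 1: derive reach(h,i) via R3 from parent(h,a), cites(a,i)
round 1: derive reach(i,b) via R3 from parent(i,a), cites(a,b)
round 1: derive reach(i,i) via R3 from parent(i,a), cites(a,i)
round 2: derive reach(b,h) via R2 from reach(b,i), cites(i,h)
round 2: derive reach(g,g) via R2 from reach(g,h), cites(h,g)
round 2: derive reach(h,f) via R2 from reach(h,b), cites(b,f)
round 2: derive reach(i,f) via R2 from reach(i,b), cites(b,f)
round 2: derive reach(i,h) via R2 from reach(i,i), cites(i,h)
round 3: derive reach(b,g) via R2 from reach(b,h), cites(h,g)
round 3: derive reach(i,g) via R2 from reach(i,h), cites(h,g)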